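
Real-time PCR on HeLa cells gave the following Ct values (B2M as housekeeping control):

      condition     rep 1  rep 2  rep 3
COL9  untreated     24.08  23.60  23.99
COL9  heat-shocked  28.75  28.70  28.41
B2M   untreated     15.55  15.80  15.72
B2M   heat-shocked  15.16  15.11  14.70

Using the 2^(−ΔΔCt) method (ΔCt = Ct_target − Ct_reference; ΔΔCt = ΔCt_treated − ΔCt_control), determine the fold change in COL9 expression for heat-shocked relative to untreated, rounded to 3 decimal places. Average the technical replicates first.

Mean Ct: COL9 untreated 23.890; COL9 heat-shocked 28.620; B2M untreated 15.690; B2M heat-shocked 14.990
ΔCt(untreated) = 23.890 − 15.690 = 8.200
ΔCt(heat-shocked) = 28.620 − 14.990 = 13.630
ΔΔCt = 13.630 − 8.200 = 5.430
Fold change = 2^(−5.430) = 0.0232

0.023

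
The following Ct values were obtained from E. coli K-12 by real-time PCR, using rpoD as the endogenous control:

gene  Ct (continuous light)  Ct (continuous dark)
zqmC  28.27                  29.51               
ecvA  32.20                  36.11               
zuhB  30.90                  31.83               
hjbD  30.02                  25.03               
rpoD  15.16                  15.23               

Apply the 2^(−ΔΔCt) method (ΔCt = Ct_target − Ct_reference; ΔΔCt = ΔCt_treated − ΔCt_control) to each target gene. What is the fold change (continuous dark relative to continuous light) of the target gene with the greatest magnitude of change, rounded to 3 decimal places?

zqmC: ΔΔCt = (29.51−15.23) − (28.27−15.16) = 14.28 − 13.11 = 1.17; fold change = 2^-1.17 = 0.444
ecvA: ΔΔCt = (36.11−15.23) − (32.20−15.16) = 20.88 − 17.04 = 3.84; fold change = 2^-3.84 = 0.070
zuhB: ΔΔCt = (31.83−15.23) − (30.90−15.16) = 16.60 − 15.74 = 0.86; fold change = 2^-0.86 = 0.551
hjbD: ΔΔCt = (25.03−15.23) − (30.02−15.16) = 9.80 − 14.86 = -5.06; fold change = 2^5.06 = 33.359
hjbD has the largest |ΔΔCt| = 5.06.

33.359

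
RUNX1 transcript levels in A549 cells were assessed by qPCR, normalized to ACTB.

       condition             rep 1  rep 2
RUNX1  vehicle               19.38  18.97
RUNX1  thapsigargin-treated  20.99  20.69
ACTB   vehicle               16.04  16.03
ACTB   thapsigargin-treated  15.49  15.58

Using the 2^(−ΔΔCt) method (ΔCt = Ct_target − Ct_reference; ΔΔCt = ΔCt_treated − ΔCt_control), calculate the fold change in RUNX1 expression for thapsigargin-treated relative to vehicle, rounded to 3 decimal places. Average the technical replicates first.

0.223

Mean Ct: RUNX1 vehicle 19.175; RUNX1 thapsigargin-treated 20.840; ACTB vehicle 16.035; ACTB thapsigargin-treated 15.535
ΔCt(vehicle) = 19.175 − 16.035 = 3.140
ΔCt(thapsigargin-treated) = 20.840 − 15.535 = 5.305
ΔΔCt = 5.305 − 3.140 = 2.165
Fold change = 2^(−2.165) = 0.2230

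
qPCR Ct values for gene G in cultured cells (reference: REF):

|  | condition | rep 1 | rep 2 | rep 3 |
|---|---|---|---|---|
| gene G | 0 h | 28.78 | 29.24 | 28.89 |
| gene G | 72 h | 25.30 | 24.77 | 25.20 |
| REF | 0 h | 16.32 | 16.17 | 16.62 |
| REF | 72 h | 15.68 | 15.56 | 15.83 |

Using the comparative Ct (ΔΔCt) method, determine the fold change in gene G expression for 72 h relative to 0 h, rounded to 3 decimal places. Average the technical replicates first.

9.190

Mean Ct: gene G 0 h 28.970; gene G 72 h 25.090; REF 0 h 16.370; REF 72 h 15.690
ΔCt(0 h) = 28.970 − 16.370 = 12.600
ΔCt(72 h) = 25.090 − 15.690 = 9.400
ΔΔCt = 9.400 − 12.600 = -3.200
Fold change = 2^(−(-3.200)) = 2^3.200 = 9.1896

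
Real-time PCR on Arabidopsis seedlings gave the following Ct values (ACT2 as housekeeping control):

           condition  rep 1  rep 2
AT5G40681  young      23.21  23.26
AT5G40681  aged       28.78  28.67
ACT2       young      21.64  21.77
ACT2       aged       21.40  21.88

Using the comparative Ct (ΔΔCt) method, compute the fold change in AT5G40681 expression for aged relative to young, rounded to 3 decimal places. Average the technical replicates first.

Mean Ct: AT5G40681 young 23.235; AT5G40681 aged 28.725; ACT2 young 21.705; ACT2 aged 21.640
ΔCt(young) = 23.235 − 21.705 = 1.530
ΔCt(aged) = 28.725 − 21.640 = 7.085
ΔΔCt = 7.085 − 1.530 = 5.555
Fold change = 2^(−5.555) = 0.0213

0.021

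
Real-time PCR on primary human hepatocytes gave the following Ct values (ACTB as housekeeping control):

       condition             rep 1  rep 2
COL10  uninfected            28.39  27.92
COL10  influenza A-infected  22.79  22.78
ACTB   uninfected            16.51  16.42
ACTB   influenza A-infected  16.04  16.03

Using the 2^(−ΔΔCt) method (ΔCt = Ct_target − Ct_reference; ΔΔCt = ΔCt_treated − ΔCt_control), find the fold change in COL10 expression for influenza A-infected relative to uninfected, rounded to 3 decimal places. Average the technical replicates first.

Mean Ct: COL10 uninfected 28.155; COL10 influenza A-infected 22.785; ACTB uninfected 16.465; ACTB influenza A-infected 16.035
ΔCt(uninfected) = 28.155 − 16.465 = 11.690
ΔCt(influenza A-infected) = 22.785 − 16.035 = 6.750
ΔΔCt = 6.750 − 11.690 = -4.940
Fold change = 2^(−(-4.940)) = 2^4.940 = 30.6965

30.696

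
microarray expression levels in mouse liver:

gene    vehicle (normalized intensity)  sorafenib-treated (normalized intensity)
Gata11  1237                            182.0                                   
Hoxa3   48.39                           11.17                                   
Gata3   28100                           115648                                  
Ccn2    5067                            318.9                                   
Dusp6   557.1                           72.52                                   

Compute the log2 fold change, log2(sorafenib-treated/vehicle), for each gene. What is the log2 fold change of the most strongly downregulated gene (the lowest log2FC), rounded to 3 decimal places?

log2(182.0/1237) = -2.765  (Gata11)
log2(11.17/48.39) = -2.115  (Hoxa3)
log2(115648/28100) = 2.041  (Gata3)
log2(318.9/5067) = -3.990  (Ccn2)
log2(72.52/557.1) = -2.941  (Dusp6)
Ccn2 is most strongly downregulated.

-3.990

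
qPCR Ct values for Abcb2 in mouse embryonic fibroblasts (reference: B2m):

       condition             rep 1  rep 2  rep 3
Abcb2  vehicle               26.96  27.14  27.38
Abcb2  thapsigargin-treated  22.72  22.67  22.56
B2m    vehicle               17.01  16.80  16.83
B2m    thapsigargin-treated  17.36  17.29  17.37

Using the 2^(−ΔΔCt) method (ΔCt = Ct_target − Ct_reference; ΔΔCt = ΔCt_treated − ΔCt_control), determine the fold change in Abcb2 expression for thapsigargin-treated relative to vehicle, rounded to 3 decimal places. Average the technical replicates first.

Mean Ct: Abcb2 vehicle 27.160; Abcb2 thapsigargin-treated 22.650; B2m vehicle 16.880; B2m thapsigargin-treated 17.340
ΔCt(vehicle) = 27.160 − 16.880 = 10.280
ΔCt(thapsigargin-treated) = 22.650 − 17.340 = 5.310
ΔΔCt = 5.310 − 10.280 = -4.970
Fold change = 2^(−(-4.970)) = 2^4.970 = 31.3414

31.341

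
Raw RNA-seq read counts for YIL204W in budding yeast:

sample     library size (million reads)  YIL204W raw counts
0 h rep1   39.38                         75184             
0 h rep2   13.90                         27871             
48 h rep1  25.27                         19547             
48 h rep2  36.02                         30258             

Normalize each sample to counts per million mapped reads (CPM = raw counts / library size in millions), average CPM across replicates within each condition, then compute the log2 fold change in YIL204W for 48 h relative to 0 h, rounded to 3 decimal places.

CPM(0 h rep1) = 75184 / 39.38 = 1909.1925
CPM(0 h rep2) = 27871 / 13.90 = 2005.1079
CPM(48 h rep1) = 19547 / 25.27 = 773.5259
CPM(48 h rep2) = 30258 / 36.02 = 840.0333
mean CPM(0 h) = 1957.1502; mean CPM(48 h) = 806.7796
Fold change = 806.7796 / 1957.1502 = 0.41222
log2(0.41222) = -1.2785

-1.279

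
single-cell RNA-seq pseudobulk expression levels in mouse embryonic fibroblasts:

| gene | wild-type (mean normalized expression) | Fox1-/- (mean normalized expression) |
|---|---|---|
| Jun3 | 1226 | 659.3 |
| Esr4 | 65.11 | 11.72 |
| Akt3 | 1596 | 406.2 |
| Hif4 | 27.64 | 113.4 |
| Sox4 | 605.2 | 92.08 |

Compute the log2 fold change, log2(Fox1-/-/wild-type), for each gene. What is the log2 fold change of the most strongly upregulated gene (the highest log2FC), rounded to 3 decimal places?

2.037

log2(659.3/1226) = -0.895  (Jun3)
log2(11.72/65.11) = -2.474  (Esr4)
log2(406.2/1596) = -1.974  (Akt3)
log2(113.4/27.64) = 2.037  (Hif4)
log2(92.08/605.2) = -2.716  (Sox4)
Hif4 is most strongly upregulated.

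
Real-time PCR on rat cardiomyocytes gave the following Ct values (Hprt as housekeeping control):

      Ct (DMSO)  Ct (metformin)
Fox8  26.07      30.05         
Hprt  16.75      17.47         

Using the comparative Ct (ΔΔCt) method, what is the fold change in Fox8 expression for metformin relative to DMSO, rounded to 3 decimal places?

ΔCt(DMSO) = 26.070 − 16.750 = 9.320
ΔCt(metformin) = 30.050 − 17.470 = 12.580
ΔΔCt = 12.580 − 9.320 = 3.260
Fold change = 2^(−3.260) = 0.1044

0.104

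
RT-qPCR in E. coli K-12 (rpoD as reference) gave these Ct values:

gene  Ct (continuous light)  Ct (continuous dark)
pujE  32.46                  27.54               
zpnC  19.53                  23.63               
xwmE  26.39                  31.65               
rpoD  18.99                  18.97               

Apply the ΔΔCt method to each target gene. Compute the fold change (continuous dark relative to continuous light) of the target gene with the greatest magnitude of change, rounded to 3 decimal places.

0.026

pujE: ΔΔCt = (27.54−18.97) − (32.46−18.99) = 8.57 − 13.47 = -4.90; fold change = 2^4.90 = 29.857
zpnC: ΔΔCt = (23.63−18.97) − (19.53−18.99) = 4.66 − 0.54 = 4.12; fold change = 2^-4.12 = 0.058
xwmE: ΔΔCt = (31.65−18.97) − (26.39−18.99) = 12.68 − 7.40 = 5.28; fold change = 2^-5.28 = 0.026
xwmE has the largest |ΔΔCt| = 5.28.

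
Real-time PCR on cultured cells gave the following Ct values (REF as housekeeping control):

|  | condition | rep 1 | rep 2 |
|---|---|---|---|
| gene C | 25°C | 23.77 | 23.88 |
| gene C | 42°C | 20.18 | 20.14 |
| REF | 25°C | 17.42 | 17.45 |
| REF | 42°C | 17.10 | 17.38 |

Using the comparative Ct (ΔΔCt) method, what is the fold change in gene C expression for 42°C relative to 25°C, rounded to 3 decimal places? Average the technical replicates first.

11.081

Mean Ct: gene C 25°C 23.825; gene C 42°C 20.160; REF 25°C 17.435; REF 42°C 17.240
ΔCt(25°C) = 23.825 − 17.435 = 6.390
ΔCt(42°C) = 20.160 − 17.240 = 2.920
ΔΔCt = 2.920 − 6.390 = -3.470
Fold change = 2^(−(-3.470)) = 2^3.470 = 11.0809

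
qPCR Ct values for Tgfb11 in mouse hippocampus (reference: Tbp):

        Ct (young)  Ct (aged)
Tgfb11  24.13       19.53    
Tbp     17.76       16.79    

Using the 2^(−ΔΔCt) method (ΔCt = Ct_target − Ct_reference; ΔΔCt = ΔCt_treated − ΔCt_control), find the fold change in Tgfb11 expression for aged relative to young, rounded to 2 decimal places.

ΔCt(young) = 24.130 − 17.760 = 6.370
ΔCt(aged) = 19.530 − 16.790 = 2.740
ΔΔCt = 2.740 − 6.370 = -3.630
Fold change = 2^(−(-3.630)) = 2^3.630 = 12.381

12.38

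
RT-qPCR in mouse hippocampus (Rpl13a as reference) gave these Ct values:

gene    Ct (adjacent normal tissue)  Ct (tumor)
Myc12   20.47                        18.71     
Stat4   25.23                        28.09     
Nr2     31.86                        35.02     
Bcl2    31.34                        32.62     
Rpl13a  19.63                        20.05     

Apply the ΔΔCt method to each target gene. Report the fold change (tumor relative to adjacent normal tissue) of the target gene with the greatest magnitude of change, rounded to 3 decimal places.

0.150

Myc12: ΔΔCt = (18.71−20.05) − (20.47−19.63) = -1.34 − 0.84 = -2.18; fold change = 2^2.18 = 4.532
Stat4: ΔΔCt = (28.09−20.05) − (25.23−19.63) = 8.04 − 5.60 = 2.44; fold change = 2^-2.44 = 0.184
Nr2: ΔΔCt = (35.02−20.05) − (31.86−19.63) = 14.97 − 12.23 = 2.74; fold change = 2^-2.74 = 0.150
Bcl2: ΔΔCt = (32.62−20.05) − (31.34−19.63) = 12.57 − 11.71 = 0.86; fold change = 2^-0.86 = 0.551
Nr2 has the largest |ΔΔCt| = 2.74.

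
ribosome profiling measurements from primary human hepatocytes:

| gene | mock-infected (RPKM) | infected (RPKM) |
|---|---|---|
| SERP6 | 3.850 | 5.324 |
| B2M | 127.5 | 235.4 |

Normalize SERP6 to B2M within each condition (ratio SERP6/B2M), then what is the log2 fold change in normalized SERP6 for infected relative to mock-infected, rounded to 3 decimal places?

-0.417

SERP6/B2M (mock-infected) = 3.850 / 127.5 = 0.030196
SERP6/B2M (infected) = 5.324 / 235.4 = 0.022617
Fold change = 0.022617 / 0.030196 = 0.7490
log2(0.7490) = -0.4170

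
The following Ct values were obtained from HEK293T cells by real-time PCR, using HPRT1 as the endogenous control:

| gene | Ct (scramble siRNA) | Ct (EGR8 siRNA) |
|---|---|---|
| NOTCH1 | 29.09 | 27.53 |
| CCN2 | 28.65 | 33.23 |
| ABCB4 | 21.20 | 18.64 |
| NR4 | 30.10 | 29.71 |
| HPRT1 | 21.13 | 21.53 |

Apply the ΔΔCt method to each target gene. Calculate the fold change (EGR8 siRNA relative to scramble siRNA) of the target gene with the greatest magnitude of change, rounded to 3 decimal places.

NOTCH1: ΔΔCt = (27.53−21.53) − (29.09−21.13) = 6.00 − 7.96 = -1.96; fold change = 2^1.96 = 3.891
CCN2: ΔΔCt = (33.23−21.53) − (28.65−21.13) = 11.70 − 7.52 = 4.18; fold change = 2^-4.18 = 0.055
ABCB4: ΔΔCt = (18.64−21.53) − (21.20−21.13) = -2.89 − 0.07 = -2.96; fold change = 2^2.96 = 7.781
NR4: ΔΔCt = (29.71−21.53) − (30.10−21.13) = 8.18 − 8.97 = -0.79; fold change = 2^0.79 = 1.729
CCN2 has the largest |ΔΔCt| = 4.18.

0.055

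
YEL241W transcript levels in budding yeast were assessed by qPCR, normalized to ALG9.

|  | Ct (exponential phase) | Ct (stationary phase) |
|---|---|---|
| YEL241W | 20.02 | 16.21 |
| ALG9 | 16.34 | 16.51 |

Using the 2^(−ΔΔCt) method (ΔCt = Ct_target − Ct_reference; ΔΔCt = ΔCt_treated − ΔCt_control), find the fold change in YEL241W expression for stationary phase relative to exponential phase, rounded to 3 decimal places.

ΔCt(exponential phase) = 20.020 − 16.340 = 3.680
ΔCt(stationary phase) = 16.210 − 16.510 = -0.300
ΔΔCt = -0.300 − 3.680 = -3.980
Fold change = 2^(−(-3.980)) = 2^3.980 = 15.7797

15.780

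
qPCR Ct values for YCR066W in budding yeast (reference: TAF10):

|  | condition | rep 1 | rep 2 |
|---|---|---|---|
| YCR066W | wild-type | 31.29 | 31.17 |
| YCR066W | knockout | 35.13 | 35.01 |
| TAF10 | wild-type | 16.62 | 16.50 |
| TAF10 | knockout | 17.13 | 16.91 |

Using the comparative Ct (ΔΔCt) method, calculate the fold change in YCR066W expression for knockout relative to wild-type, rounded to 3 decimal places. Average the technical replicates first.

0.096

Mean Ct: YCR066W wild-type 31.230; YCR066W knockout 35.070; TAF10 wild-type 16.560; TAF10 knockout 17.020
ΔCt(wild-type) = 31.230 − 16.560 = 14.670
ΔCt(knockout) = 35.070 − 17.020 = 18.050
ΔΔCt = 18.050 − 14.670 = 3.380
Fold change = 2^(−3.380) = 0.0961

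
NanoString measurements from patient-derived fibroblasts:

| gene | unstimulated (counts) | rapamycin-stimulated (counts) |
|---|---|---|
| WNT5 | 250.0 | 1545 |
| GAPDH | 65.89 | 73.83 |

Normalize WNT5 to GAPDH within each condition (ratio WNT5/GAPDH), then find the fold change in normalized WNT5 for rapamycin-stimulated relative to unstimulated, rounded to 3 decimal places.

5.515

WNT5/GAPDH (unstimulated) = 250.0 / 65.89 = 3.7942
WNT5/GAPDH (rapamycin-stimulated) = 1545 / 73.83 = 20.926
Fold change = 20.926 / 3.7942 = 5.5154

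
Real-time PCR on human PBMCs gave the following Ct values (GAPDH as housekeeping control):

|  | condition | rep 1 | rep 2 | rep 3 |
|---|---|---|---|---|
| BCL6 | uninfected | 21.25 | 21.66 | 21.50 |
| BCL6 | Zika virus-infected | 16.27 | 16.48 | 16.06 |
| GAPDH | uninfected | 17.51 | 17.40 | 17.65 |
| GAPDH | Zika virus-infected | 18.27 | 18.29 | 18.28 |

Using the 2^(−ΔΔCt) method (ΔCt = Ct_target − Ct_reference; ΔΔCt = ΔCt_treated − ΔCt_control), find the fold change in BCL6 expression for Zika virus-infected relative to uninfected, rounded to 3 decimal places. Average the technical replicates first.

62.250

Mean Ct: BCL6 uninfected 21.470; BCL6 Zika virus-infected 16.270; GAPDH uninfected 17.520; GAPDH Zika virus-infected 18.280
ΔCt(uninfected) = 21.470 − 17.520 = 3.950
ΔCt(Zika virus-infected) = 16.270 − 18.280 = -2.010
ΔΔCt = -2.010 − 3.950 = -5.960
Fold change = 2^(−(-5.960)) = 2^5.960 = 62.2499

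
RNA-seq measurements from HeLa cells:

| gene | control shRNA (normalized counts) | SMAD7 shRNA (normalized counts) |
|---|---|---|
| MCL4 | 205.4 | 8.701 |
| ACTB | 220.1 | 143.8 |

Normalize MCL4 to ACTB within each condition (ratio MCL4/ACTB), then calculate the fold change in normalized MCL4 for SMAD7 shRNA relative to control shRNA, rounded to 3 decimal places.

0.065

MCL4/ACTB (control shRNA) = 205.4 / 220.1 = 0.93321
MCL4/ACTB (SMAD7 shRNA) = 8.701 / 143.8 = 0.060508
Fold change = 0.060508 / 0.93321 = 0.0648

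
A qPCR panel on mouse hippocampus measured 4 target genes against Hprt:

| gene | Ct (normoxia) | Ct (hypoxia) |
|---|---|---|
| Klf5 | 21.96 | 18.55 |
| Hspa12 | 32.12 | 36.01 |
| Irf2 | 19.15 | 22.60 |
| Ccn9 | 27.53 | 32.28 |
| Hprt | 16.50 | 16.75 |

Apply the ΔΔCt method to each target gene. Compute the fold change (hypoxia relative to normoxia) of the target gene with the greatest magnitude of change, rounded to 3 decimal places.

0.044

Klf5: ΔΔCt = (18.55−16.75) − (21.96−16.50) = 1.80 − 5.46 = -3.66; fold change = 2^3.66 = 12.641
Hspa12: ΔΔCt = (36.01−16.75) − (32.12−16.50) = 19.26 − 15.62 = 3.64; fold change = 2^-3.64 = 0.080
Irf2: ΔΔCt = (22.60−16.75) − (19.15−16.50) = 5.85 − 2.65 = 3.20; fold change = 2^-3.20 = 0.109
Ccn9: ΔΔCt = (32.28−16.75) − (27.53−16.50) = 15.53 − 11.03 = 4.50; fold change = 2^-4.50 = 0.044
Ccn9 has the largest |ΔΔCt| = 4.50.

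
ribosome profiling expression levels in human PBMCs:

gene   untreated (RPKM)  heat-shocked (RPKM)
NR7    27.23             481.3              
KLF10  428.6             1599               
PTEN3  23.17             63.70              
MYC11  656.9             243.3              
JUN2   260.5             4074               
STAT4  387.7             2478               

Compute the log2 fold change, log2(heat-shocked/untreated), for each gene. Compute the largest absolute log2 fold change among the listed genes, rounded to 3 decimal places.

4.144

log2(481.3/27.23) = 4.144  (NR7)
log2(1599/428.6) = 1.899  (KLF10)
log2(63.70/23.17) = 1.459  (PTEN3)
log2(243.3/656.9) = -1.433  (MYC11)
log2(4074/260.5) = 3.967  (JUN2)
log2(2478/387.7) = 2.676  (STAT4)
The largest magnitude belongs to NR7.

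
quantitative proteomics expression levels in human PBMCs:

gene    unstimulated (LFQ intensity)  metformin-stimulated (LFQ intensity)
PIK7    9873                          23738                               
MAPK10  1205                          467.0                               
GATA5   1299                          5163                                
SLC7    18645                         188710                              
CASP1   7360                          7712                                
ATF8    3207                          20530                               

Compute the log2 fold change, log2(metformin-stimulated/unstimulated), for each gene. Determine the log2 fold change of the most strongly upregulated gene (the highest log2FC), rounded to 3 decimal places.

3.339

log2(23738/9873) = 1.266  (PIK7)
log2(467.0/1205) = -1.368  (MAPK10)
log2(5163/1299) = 1.991  (GATA5)
log2(188710/18645) = 3.339  (SLC7)
log2(7712/7360) = 0.067  (CASP1)
log2(20530/3207) = 2.678  (ATF8)
SLC7 is most strongly upregulated.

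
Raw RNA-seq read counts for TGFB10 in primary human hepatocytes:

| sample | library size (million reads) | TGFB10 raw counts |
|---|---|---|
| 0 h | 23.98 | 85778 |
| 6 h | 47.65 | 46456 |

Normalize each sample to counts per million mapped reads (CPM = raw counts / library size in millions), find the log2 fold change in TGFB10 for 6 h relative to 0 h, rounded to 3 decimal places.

CPM(0 h) = 85778 / 23.98 = 3577.0642
CPM(6 h) = 46456 / 47.65 = 974.9423
Fold change = 974.9423 / 3577.0642 = 0.27255
log2(0.27255) = -1.8754

-1.875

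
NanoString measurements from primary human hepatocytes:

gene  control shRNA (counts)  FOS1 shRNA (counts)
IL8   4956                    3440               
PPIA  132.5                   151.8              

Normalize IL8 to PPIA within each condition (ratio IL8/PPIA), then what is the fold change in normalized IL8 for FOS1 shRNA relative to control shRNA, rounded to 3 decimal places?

IL8/PPIA (control shRNA) = 4956 / 132.5 = 37.404
IL8/PPIA (FOS1 shRNA) = 3440 / 151.8 = 22.661
Fold change = 22.661 / 37.404 = 0.6059

0.606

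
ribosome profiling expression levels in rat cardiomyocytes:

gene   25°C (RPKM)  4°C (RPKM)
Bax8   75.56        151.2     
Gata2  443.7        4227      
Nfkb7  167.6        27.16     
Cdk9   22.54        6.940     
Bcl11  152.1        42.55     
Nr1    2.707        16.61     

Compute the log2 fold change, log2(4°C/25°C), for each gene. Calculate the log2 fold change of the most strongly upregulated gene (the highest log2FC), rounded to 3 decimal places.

3.252

log2(151.2/75.56) = 1.001  (Bax8)
log2(4227/443.7) = 3.252  (Gata2)
log2(27.16/167.6) = -2.625  (Nfkb7)
log2(6.940/22.54) = -1.699  (Cdk9)
log2(42.55/152.1) = -1.838  (Bcl11)
log2(16.61/2.707) = 2.617  (Nr1)
Gata2 is most strongly upregulated.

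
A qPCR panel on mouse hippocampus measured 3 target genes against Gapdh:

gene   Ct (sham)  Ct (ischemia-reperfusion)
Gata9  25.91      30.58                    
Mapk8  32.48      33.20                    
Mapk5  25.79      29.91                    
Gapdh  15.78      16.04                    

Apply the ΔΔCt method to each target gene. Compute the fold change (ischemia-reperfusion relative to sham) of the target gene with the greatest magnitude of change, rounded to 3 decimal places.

Gata9: ΔΔCt = (30.58−16.04) − (25.91−15.78) = 14.54 − 10.13 = 4.41; fold change = 2^-4.41 = 0.047
Mapk8: ΔΔCt = (33.20−16.04) − (32.48−15.78) = 17.16 − 16.70 = 0.46; fold change = 2^-0.46 = 0.727
Mapk5: ΔΔCt = (29.91−16.04) − (25.79−15.78) = 13.87 − 10.01 = 3.86; fold change = 2^-3.86 = 0.069
Gata9 has the largest |ΔΔCt| = 4.41.

0.047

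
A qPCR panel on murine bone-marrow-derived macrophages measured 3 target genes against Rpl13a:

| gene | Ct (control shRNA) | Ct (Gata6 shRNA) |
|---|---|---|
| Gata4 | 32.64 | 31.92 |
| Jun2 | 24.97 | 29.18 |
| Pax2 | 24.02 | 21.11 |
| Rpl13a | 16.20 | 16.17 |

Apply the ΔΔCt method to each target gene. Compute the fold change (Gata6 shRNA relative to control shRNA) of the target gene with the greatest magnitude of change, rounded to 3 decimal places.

0.053

Gata4: ΔΔCt = (31.92−16.17) − (32.64−16.20) = 15.75 − 16.44 = -0.69; fold change = 2^0.69 = 1.613
Jun2: ΔΔCt = (29.18−16.17) − (24.97−16.20) = 13.01 − 8.77 = 4.24; fold change = 2^-4.24 = 0.053
Pax2: ΔΔCt = (21.11−16.17) − (24.02−16.20) = 4.94 − 7.82 = -2.88; fold change = 2^2.88 = 7.362
Jun2 has the largest |ΔΔCt| = 4.24.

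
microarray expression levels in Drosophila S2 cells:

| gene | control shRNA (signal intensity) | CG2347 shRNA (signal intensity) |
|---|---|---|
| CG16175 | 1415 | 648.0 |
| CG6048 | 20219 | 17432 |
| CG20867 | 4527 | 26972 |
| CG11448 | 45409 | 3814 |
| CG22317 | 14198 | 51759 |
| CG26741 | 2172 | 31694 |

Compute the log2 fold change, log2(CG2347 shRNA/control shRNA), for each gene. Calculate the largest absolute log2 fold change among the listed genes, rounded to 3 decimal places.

3.867

log2(648.0/1415) = -1.127  (CG16175)
log2(17432/20219) = -0.214  (CG6048)
log2(26972/4527) = 2.575  (CG20867)
log2(3814/45409) = -3.574  (CG11448)
log2(51759/14198) = 1.866  (CG22317)
log2(31694/2172) = 3.867  (CG26741)
The largest magnitude belongs to CG26741.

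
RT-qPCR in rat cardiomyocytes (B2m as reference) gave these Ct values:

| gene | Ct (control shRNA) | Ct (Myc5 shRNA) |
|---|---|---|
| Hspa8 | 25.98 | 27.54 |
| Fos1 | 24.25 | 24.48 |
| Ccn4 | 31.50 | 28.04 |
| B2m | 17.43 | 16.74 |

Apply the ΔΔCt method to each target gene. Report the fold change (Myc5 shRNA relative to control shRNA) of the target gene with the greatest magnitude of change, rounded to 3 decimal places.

Hspa8: ΔΔCt = (27.54−16.74) − (25.98−17.43) = 10.80 − 8.55 = 2.25; fold change = 2^-2.25 = 0.210
Fos1: ΔΔCt = (24.48−16.74) − (24.25−17.43) = 7.74 − 6.82 = 0.92; fold change = 2^-0.92 = 0.529
Ccn4: ΔΔCt = (28.04−16.74) − (31.50−17.43) = 11.30 − 14.07 = -2.77; fold change = 2^2.77 = 6.821
Ccn4 has the largest |ΔΔCt| = 2.77.

6.821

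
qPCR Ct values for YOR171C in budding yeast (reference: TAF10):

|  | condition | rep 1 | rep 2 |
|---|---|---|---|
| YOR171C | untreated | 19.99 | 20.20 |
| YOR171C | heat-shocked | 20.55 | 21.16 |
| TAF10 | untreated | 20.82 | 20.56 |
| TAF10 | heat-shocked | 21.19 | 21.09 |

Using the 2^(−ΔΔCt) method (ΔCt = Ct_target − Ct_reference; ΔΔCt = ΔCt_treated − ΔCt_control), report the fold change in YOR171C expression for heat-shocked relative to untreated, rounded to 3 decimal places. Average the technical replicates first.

0.807

Mean Ct: YOR171C untreated 20.095; YOR171C heat-shocked 20.855; TAF10 untreated 20.690; TAF10 heat-shocked 21.140
ΔCt(untreated) = 20.095 − 20.690 = -0.595
ΔCt(heat-shocked) = 20.855 − 21.140 = -0.285
ΔΔCt = -0.285 − (-0.595) = 0.310
Fold change = 2^(−0.310) = 0.8066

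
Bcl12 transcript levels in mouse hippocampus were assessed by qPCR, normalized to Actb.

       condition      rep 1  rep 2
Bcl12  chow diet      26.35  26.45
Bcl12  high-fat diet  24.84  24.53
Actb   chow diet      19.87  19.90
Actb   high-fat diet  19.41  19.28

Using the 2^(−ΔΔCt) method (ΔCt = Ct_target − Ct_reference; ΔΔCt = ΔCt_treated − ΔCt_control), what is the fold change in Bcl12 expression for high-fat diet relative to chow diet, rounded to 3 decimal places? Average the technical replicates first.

Mean Ct: Bcl12 chow diet 26.400; Bcl12 high-fat diet 24.685; Actb chow diet 19.885; Actb high-fat diet 19.345
ΔCt(chow diet) = 26.400 − 19.885 = 6.515
ΔCt(high-fat diet) = 24.685 − 19.345 = 5.340
ΔΔCt = 5.340 − 6.515 = -1.175
Fold change = 2^(−(-1.175)) = 2^1.175 = 2.2579

2.258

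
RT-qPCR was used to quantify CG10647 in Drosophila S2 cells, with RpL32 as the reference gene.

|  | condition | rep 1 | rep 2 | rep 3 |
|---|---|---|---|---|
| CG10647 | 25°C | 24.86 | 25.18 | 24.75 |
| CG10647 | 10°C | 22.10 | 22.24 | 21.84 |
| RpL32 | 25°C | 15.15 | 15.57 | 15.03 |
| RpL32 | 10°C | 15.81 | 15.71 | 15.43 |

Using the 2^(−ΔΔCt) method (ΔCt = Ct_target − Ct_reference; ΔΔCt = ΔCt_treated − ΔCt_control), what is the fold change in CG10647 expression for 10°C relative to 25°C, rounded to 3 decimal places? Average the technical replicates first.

Mean Ct: CG10647 25°C 24.930; CG10647 10°C 22.060; RpL32 25°C 15.250; RpL32 10°C 15.650
ΔCt(25°C) = 24.930 − 15.250 = 9.680
ΔCt(10°C) = 22.060 − 15.650 = 6.410
ΔΔCt = 6.410 − 9.680 = -3.270
Fold change = 2^(−(-3.270)) = 2^3.270 = 9.6465

9.646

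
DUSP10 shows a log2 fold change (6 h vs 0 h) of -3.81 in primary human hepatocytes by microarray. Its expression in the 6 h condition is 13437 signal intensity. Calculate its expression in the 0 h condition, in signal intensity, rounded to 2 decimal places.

188463.22

Fold change = 2^(-3.81) = 0.0713
0 h expression = 13437 / 0.0713 = 188463.22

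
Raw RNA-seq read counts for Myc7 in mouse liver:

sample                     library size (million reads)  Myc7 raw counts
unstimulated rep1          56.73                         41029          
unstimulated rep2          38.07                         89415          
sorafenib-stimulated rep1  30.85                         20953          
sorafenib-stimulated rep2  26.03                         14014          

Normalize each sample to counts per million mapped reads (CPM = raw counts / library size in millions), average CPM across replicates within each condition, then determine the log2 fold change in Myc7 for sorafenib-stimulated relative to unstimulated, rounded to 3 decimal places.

-1.335

CPM(unstimulated rep1) = 41029 / 56.73 = 723.2329
CPM(unstimulated rep2) = 89415 / 38.07 = 2348.6998
CPM(sorafenib-stimulated rep1) = 20953 / 30.85 = 679.1896
CPM(sorafenib-stimulated rep2) = 14014 / 26.03 = 538.3788
mean CPM(unstimulated) = 1535.9663; mean CPM(sorafenib-stimulated) = 608.7842
Fold change = 608.7842 / 1535.9663 = 0.39635
log2(0.39635) = -1.3351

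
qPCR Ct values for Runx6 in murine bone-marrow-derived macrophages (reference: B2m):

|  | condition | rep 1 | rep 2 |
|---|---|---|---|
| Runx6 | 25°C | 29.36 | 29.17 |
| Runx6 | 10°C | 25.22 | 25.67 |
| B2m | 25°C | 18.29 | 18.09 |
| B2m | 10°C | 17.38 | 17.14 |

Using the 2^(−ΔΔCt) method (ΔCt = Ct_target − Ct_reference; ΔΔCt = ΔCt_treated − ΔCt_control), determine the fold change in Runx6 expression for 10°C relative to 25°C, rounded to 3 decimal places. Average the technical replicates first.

7.413

Mean Ct: Runx6 25°C 29.265; Runx6 10°C 25.445; B2m 25°C 18.190; B2m 10°C 17.260
ΔCt(25°C) = 29.265 − 18.190 = 11.075
ΔCt(10°C) = 25.445 − 17.260 = 8.185
ΔΔCt = 8.185 − 11.075 = -2.890
Fold change = 2^(−(-2.890)) = 2^2.890 = 7.4127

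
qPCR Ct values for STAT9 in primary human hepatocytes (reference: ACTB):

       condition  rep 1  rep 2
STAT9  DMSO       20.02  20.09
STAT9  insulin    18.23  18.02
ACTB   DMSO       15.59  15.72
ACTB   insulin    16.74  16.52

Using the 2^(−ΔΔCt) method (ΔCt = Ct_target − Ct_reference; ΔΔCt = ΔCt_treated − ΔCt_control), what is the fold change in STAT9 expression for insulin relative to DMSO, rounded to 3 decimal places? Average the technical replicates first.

7.490

Mean Ct: STAT9 DMSO 20.055; STAT9 insulin 18.125; ACTB DMSO 15.655; ACTB insulin 16.630
ΔCt(DMSO) = 20.055 − 15.655 = 4.400
ΔCt(insulin) = 18.125 − 16.630 = 1.495
ΔΔCt = 1.495 − 4.400 = -2.905
Fold change = 2^(−(-2.905)) = 2^2.905 = 7.4902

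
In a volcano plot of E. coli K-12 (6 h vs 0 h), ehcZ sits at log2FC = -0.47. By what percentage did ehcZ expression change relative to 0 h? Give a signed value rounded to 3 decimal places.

-27.804%

Fold change = 2^(-0.47) = 0.7220
Percent change = (FC − 1) × 100% = (0.7220 − 1) × 100 = -27.804%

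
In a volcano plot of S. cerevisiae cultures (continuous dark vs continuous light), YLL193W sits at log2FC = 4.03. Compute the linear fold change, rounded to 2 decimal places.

16.34

Fold change = 2^(4.03) = 16.336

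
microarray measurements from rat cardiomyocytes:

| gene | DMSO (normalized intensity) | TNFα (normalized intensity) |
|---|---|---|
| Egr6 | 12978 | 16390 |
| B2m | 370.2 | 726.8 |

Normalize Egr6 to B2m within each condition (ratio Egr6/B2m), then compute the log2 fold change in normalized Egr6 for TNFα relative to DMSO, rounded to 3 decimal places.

-0.637

Egr6/B2m (DMSO) = 12978 / 370.2 = 35.057
Egr6/B2m (TNFα) = 16390 / 726.8 = 22.551
Fold change = 22.551 / 35.057 = 0.6433
log2(0.6433) = -0.6365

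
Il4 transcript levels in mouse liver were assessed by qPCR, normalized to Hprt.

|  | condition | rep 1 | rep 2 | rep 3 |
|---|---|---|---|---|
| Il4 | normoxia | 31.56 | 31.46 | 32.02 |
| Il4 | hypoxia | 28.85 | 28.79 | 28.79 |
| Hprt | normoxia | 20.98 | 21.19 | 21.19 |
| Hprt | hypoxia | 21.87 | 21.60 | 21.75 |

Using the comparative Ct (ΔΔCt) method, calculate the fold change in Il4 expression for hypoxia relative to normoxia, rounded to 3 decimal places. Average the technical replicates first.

11.236

Mean Ct: Il4 normoxia 31.680; Il4 hypoxia 28.810; Hprt normoxia 21.120; Hprt hypoxia 21.740
ΔCt(normoxia) = 31.680 − 21.120 = 10.560
ΔCt(hypoxia) = 28.810 − 21.740 = 7.070
ΔΔCt = 7.070 − 10.560 = -3.490
Fold change = 2^(−(-3.490)) = 2^3.490 = 11.2356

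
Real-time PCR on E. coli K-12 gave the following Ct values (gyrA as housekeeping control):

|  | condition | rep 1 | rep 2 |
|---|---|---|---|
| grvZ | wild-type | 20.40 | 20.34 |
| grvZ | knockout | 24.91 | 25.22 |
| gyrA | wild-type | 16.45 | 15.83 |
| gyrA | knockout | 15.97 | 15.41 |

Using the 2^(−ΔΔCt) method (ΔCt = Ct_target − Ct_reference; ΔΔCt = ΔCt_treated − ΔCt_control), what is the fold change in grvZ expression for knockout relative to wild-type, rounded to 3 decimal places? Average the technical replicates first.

0.028

Mean Ct: grvZ wild-type 20.370; grvZ knockout 25.065; gyrA wild-type 16.140; gyrA knockout 15.690
ΔCt(wild-type) = 20.370 − 16.140 = 4.230
ΔCt(knockout) = 25.065 − 15.690 = 9.375
ΔΔCt = 9.375 − 4.230 = 5.145
Fold change = 2^(−5.145) = 0.0283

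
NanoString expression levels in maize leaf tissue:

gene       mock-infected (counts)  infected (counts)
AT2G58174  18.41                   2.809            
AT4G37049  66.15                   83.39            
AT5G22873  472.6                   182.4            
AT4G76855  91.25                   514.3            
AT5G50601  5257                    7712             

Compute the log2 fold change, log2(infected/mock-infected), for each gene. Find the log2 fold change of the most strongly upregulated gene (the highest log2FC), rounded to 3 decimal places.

2.495

log2(2.809/18.41) = -2.712  (AT2G58174)
log2(83.39/66.15) = 0.334  (AT4G37049)
log2(182.4/472.6) = -1.374  (AT5G22873)
log2(514.3/91.25) = 2.495  (AT4G76855)
log2(7712/5257) = 0.553  (AT5G50601)
AT4G76855 is most strongly upregulated.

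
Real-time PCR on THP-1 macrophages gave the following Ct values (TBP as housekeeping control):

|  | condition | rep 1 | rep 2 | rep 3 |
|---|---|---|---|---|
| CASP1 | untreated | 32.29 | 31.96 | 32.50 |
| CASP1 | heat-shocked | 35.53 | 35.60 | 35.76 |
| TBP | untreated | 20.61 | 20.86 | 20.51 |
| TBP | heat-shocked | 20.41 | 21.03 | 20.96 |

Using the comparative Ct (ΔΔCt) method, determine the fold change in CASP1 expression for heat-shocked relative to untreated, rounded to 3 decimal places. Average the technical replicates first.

Mean Ct: CASP1 untreated 32.250; CASP1 heat-shocked 35.630; TBP untreated 20.660; TBP heat-shocked 20.800
ΔCt(untreated) = 32.250 − 20.660 = 11.590
ΔCt(heat-shocked) = 35.630 − 20.800 = 14.830
ΔΔCt = 14.830 − 11.590 = 3.240
Fold change = 2^(−3.240) = 0.1058

0.106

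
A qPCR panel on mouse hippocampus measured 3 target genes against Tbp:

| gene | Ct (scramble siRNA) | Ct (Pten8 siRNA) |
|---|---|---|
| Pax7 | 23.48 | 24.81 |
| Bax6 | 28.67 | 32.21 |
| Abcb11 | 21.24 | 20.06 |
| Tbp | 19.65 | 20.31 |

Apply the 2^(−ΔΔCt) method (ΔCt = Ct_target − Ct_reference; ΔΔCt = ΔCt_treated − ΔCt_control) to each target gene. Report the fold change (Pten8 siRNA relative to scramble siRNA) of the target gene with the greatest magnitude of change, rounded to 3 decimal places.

0.136

Pax7: ΔΔCt = (24.81−20.31) − (23.48−19.65) = 4.50 − 3.83 = 0.67; fold change = 2^-0.67 = 0.629
Bax6: ΔΔCt = (32.21−20.31) − (28.67−19.65) = 11.90 − 9.02 = 2.88; fold change = 2^-2.88 = 0.136
Abcb11: ΔΔCt = (20.06−20.31) − (21.24−19.65) = -0.25 − 1.59 = -1.84; fold change = 2^1.84 = 3.580
Bax6 has the largest |ΔΔCt| = 2.88.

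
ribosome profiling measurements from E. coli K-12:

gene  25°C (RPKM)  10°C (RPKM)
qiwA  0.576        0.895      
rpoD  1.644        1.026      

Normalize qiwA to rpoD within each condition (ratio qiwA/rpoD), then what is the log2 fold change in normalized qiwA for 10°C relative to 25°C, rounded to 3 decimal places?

qiwA/rpoD (25°C) = 0.576 / 1.644 = 0.35036
qiwA/rpoD (10°C) = 0.895 / 1.026 = 0.87232
Fold change = 0.87232 / 0.35036 = 2.4897
log2(2.4897) = 1.3160

1.316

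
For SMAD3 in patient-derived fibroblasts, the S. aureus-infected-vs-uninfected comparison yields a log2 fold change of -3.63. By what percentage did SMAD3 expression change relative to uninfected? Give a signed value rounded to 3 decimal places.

-91.923%

Fold change = 2^(-3.63) = 0.0808
Percent change = (FC − 1) × 100% = (0.0808 − 1) × 100 = -91.923%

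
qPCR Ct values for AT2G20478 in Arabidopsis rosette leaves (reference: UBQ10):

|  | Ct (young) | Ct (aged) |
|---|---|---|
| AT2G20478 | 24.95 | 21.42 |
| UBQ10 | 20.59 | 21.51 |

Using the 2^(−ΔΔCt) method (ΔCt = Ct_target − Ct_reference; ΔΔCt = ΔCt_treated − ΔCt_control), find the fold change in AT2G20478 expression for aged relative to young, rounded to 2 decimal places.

ΔCt(young) = 24.950 − 20.590 = 4.360
ΔCt(aged) = 21.420 − 21.510 = -0.090
ΔΔCt = -0.090 − 4.360 = -4.450
Fold change = 2^(−(-4.450)) = 2^4.450 = 21.857

21.86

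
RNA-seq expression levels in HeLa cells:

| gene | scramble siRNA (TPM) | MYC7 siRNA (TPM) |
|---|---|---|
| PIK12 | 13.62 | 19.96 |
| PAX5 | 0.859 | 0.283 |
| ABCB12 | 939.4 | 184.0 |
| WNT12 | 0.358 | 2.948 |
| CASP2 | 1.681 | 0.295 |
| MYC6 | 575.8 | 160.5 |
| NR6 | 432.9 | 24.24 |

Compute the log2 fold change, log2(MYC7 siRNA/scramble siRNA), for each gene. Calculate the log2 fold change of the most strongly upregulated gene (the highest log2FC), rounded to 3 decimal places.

3.042

log2(19.96/13.62) = 0.551  (PIK12)
log2(0.283/0.859) = -1.602  (PAX5)
log2(184.0/939.4) = -2.352  (ABCB12)
log2(2.948/0.358) = 3.042  (WNT12)
log2(0.295/1.681) = -2.511  (CASP2)
log2(160.5/575.8) = -1.843  (MYC6)
log2(24.24/432.9) = -4.159  (NR6)
WNT12 is most strongly upregulated.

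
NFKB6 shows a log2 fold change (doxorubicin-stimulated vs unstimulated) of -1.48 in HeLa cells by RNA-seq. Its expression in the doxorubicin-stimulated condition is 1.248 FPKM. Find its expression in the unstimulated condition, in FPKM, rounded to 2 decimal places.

Fold change = 2^(-1.48) = 0.3585
unstimulated expression = 1.248 / 0.3585 = 3.48

3.48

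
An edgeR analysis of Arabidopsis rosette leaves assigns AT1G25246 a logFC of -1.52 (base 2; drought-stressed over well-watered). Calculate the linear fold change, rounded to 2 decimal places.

Fold change = 2^(-1.52) = 0.349
That is, AT1G25246 drops to 34.9% of the well-watered level.

0.35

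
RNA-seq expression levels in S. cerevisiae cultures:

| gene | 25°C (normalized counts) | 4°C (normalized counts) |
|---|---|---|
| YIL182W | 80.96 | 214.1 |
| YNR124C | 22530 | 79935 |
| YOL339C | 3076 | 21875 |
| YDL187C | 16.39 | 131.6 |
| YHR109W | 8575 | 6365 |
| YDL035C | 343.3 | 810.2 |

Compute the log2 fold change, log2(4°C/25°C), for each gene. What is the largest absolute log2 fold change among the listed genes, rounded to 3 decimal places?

3.005

log2(214.1/80.96) = 1.403  (YIL182W)
log2(79935/22530) = 1.827  (YNR124C)
log2(21875/3076) = 2.830  (YOL339C)
log2(131.6/16.39) = 3.005  (YDL187C)
log2(6365/8575) = -0.430  (YHR109W)
log2(810.2/343.3) = 1.239  (YDL035C)
The largest magnitude belongs to YDL187C.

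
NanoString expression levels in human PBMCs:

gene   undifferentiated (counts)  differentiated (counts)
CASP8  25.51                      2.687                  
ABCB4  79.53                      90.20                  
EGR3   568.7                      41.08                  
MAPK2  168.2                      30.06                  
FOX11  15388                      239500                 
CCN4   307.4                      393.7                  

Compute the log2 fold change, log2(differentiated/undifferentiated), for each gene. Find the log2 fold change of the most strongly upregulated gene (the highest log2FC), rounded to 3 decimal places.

log2(2.687/25.51) = -3.247  (CASP8)
log2(90.20/79.53) = 0.182  (ABCB4)
log2(41.08/568.7) = -3.791  (EGR3)
log2(30.06/168.2) = -2.484  (MAPK2)
log2(239500/15388) = 3.960  (FOX11)
log2(393.7/307.4) = 0.357  (CCN4)
FOX11 is most strongly upregulated.

3.960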